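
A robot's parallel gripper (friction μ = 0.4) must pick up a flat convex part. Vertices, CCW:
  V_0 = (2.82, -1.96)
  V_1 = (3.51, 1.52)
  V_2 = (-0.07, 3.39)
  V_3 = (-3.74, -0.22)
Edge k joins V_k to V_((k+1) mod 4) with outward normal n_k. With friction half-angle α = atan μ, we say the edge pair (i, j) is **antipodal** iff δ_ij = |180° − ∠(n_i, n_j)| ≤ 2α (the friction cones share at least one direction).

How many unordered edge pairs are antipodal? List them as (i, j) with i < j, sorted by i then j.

count = 2; pairs: (0,2), (1,3)

α = atan 0.4 = 21.80°;  2α = 43.60°
n_0 = (+0.9809, -0.1945)
n_1 = (+0.4630, +0.8864)
n_2 = (-0.7013, +0.7129)
n_3 = (-0.2564, -0.9666)
  (0,1): δ = 106.37°  ·
  (0,2): δ = 34.26°  ✓
  (0,3): δ = 86.36°  ·
  (1,2): δ = 107.89°  ·
  (1,3): δ = 12.72°  ✓
  (2,3): δ = 59.38°  ·
antipodal pairs: 2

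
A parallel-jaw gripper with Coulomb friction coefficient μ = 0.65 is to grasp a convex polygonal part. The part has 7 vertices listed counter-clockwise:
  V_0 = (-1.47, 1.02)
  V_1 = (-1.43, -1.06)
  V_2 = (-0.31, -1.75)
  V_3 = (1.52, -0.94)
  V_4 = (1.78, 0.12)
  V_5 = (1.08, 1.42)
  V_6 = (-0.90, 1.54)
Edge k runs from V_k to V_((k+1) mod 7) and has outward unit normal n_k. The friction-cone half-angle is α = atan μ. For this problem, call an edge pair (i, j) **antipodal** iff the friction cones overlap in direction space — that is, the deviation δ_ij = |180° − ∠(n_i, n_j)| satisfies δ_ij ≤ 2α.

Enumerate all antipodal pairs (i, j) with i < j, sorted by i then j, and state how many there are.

count = 7; pairs: (0,3), (0,4), (1,4), (1,5), (2,5), (2,6), (3,6)

α = atan 0.65 = 33.02°;  2α = 66.05°
n_0 = (-0.9998, -0.0192)
n_1 = (-0.5245, -0.8514)
n_2 = (+0.4047, -0.9144)
n_3 = (+0.9712, -0.2382)
n_4 = (+0.8805, +0.4741)
n_5 = (+0.0605, +0.9982)
n_6 = (-0.6740, +0.7388)
  (0,1): δ = 122.74°  ·
  (0,2): δ = 67.23°  ·
  (0,3): δ = 14.88°  ✓
  (0,4): δ = 27.20°  ✓
  (0,5): δ = 85.43°  ·
  (0,6): δ = 131.27°  ·
  (1,2): δ = 124.49°  ·
  (1,3): δ = 72.15°  ·
  (1,4): δ = 30.06°  ✓
  (1,5): δ = 28.17°  ✓
  (1,6): δ = 74.01°  ·
  (2,3): δ = 127.66°  ·
  (2,4): δ = 85.57°  ·
  (2,5): δ = 27.34°  ✓
  (2,6): δ = 18.50°  ✓
  (3,4): δ = 137.92°  ·
  (3,5): δ = 79.69°  ·
  (3,6): δ = 33.84°  ✓
  (4,5): δ = 121.77°  ·
  (4,6): δ = 75.93°  ·
  (5,6): δ = 134.16°  ·
antipodal pairs: 7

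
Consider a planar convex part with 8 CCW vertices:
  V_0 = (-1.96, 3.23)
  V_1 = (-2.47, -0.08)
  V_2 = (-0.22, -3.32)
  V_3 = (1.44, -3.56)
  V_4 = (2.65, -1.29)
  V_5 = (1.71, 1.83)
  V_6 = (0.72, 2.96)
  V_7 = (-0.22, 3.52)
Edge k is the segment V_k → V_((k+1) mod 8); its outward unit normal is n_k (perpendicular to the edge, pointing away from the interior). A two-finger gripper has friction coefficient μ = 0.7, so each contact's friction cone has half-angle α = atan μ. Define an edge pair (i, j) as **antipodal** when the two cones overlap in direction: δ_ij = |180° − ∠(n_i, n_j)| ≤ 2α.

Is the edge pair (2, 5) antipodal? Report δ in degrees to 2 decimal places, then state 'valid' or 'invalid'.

α = atan 0.7 = 34.99°;  2α = 69.98°
edge 2: e_2 = (+1.66, -0.24);  n_2 = (-0.1431, -0.9897)
edge 5: e_5 = (-0.99, +1.13);  n_5 = (+0.7522, +0.6590)
∠(n_2, n_5) = 139.45°
δ = |180° − 139.45°| = 40.55°
40.55° ≤ 2α = 69.98°  →  valid

δ = 40.55°, valid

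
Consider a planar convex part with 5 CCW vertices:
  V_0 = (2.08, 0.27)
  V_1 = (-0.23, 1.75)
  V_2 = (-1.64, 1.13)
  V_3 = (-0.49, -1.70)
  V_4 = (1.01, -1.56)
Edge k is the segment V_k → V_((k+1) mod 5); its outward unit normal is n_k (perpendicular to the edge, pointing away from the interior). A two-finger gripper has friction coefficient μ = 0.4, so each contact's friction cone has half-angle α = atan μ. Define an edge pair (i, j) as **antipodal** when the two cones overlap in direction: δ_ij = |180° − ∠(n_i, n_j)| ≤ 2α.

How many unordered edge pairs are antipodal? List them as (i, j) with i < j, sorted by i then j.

α = atan 0.4 = 21.80°;  2α = 43.60°
n_0 = (+0.5395, +0.8420)
n_1 = (-0.4025, +0.9154)
n_2 = (-0.9264, -0.3765)
n_3 = (+0.0929, -0.9957)
n_4 = (+0.8633, -0.5048)
  (0,1): δ = 123.62°  ·
  (0,2): δ = 35.24°  ✓
  (0,3): δ = 37.98°  ✓
  (0,4): δ = 92.33°  ·
  (1,2): δ = 91.62°  ·
  (1,3): δ = 18.40°  ✓
  (1,4): δ = 35.95°  ✓
  (2,3): δ = 106.78°  ·
  (2,4): δ = 52.43°  ·
  (3,4): δ = 125.65°  ·
antipodal pairs: 4

count = 4; pairs: (0,2), (0,3), (1,3), (1,4)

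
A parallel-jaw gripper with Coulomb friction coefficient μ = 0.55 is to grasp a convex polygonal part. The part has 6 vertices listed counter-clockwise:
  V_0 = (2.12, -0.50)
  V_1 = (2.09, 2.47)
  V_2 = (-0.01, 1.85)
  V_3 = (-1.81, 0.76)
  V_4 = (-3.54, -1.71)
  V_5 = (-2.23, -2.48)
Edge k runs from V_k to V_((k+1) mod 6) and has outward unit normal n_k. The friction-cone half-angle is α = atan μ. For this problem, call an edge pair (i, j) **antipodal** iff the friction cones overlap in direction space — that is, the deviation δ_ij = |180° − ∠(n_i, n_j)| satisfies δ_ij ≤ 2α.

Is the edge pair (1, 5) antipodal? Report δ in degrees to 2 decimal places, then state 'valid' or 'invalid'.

α = atan 0.55 = 28.81°;  2α = 57.62°
edge 1: e_1 = (-2.10, -0.62);  n_1 = (-0.2832, +0.9591)
edge 5: e_5 = (+4.35, +1.98);  n_5 = (+0.4143, -0.9102)
∠(n_1, n_5) = 171.97°
δ = |180° − 171.97°| = 8.03°
8.03° ≤ 2α = 57.62°  →  valid

δ = 8.03°, valid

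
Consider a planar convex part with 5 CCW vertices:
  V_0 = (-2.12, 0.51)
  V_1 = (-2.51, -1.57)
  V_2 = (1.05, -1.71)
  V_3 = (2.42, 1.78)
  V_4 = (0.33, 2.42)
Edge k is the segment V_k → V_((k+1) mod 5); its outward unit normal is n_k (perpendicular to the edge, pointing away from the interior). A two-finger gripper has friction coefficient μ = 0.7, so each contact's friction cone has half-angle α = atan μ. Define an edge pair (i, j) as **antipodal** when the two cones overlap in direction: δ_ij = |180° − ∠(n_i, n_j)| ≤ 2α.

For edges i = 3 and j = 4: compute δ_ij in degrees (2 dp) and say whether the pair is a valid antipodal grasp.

δ = 125.03°, invalid

α = atan 0.7 = 34.99°;  2α = 69.98°
edge 3: e_3 = (-2.09, +0.64);  n_3 = (+0.2928, +0.9562)
edge 4: e_4 = (-2.45, -1.91);  n_4 = (-0.6148, +0.7887)
∠(n_3, n_4) = 54.97°
δ = |180° − 54.97°| = 125.03°
125.03° > 2α = 69.98°  →  invalid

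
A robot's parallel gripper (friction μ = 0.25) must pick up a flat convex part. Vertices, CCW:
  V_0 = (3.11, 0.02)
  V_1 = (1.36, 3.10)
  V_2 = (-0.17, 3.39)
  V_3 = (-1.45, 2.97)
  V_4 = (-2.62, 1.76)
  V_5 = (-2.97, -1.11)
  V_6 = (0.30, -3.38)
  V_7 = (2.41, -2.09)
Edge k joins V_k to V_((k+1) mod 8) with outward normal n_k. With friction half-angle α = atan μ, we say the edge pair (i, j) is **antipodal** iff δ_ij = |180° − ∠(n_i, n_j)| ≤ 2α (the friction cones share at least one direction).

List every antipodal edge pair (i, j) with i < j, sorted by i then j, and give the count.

count = 6; pairs: (0,5), (1,5), (2,6), (3,6), (3,7), (4,7)

α = atan 0.25 = 14.04°;  2α = 28.07°
n_0 = (+0.8695, +0.4940)
n_1 = (+0.1862, +0.9825)
n_2 = (-0.3118, +0.9502)
n_3 = (-0.7189, +0.6951)
n_4 = (-0.9926, +0.1211)
n_5 = (-0.5703, -0.8215)
n_6 = (+0.5216, -0.8532)
n_7 = (+0.9491, -0.3149)
  (0,1): δ = 130.34°  ·
  (0,2): δ = 101.44°  ·
  (0,3): δ = 73.64°  ·
  (0,4): δ = 36.56°  ·
  (0,5): δ = 25.63°  ✓
  (0,6): δ = 91.84°  ·
  (0,7): δ = 132.04°  ·
  (1,2): δ = 151.10°  ·
  (1,3): δ = 123.30°  ·
  (1,4): δ = 86.22°  ·
  (1,5): δ = 24.04°  ✓
  (1,6): δ = 42.17°  ·
  (1,7): δ = 82.38°  ·
  (2,3): δ = 152.20°  ·
  (2,4): δ = 115.12°  ·
  (2,5): δ = 52.93°  ·
  (2,6): δ = 13.27°  ✓
  (2,7): δ = 53.48°  ·
  (3,4): δ = 142.92°  ·
  (3,5): δ = 80.73°  ·
  (3,6): δ = 14.52°  ✓
  (3,7): δ = 25.68°  ✓
  (4,5): δ = 117.82°  ·
  (4,6): δ = 51.61°  ·
  (4,7): δ = 11.40°  ✓
  (5,6): δ = 113.79°  ·
  (5,7): δ = 73.59°  ·
  (6,7): δ = 139.79°  ·
antipodal pairs: 6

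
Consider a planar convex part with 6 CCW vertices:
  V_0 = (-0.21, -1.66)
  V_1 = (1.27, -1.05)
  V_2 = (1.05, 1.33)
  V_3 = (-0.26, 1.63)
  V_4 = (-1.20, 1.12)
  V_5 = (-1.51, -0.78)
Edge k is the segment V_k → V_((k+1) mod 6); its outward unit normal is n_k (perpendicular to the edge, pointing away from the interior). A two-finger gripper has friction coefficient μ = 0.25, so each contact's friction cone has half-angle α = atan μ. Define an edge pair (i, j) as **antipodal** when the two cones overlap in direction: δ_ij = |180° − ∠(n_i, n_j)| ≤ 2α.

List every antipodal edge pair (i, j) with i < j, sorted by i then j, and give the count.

α = atan 0.25 = 14.04°;  2α = 28.07°
n_0 = (+0.3811, -0.9245)
n_1 = (+0.9958, +0.0920)
n_2 = (+0.2232, +0.9748)
n_3 = (-0.4769, +0.8790)
n_4 = (-0.9869, +0.1610)
n_5 = (-0.5606, -0.8281)
  (0,1): δ = 107.12°  ·
  (0,2): δ = 35.30°  ·
  (0,3): δ = 6.08°  ✓
  (0,4): δ = 58.33°  ·
  (0,5): δ = 123.51°  ·
  (1,2): δ = 108.18°  ·
  (1,3): δ = 66.80°  ·
  (1,4): δ = 14.55°  ✓
  (1,5): δ = 50.62°  ·
  (2,3): δ = 138.62°  ·
  (2,4): δ = 86.37°  ·
  (2,5): δ = 21.20°  ✓
  (3,4): δ = 127.75°  ·
  (3,5): δ = 62.58°  ·
  (4,5): δ = 114.83°  ·
antipodal pairs: 3

count = 3; pairs: (0,3), (1,4), (2,5)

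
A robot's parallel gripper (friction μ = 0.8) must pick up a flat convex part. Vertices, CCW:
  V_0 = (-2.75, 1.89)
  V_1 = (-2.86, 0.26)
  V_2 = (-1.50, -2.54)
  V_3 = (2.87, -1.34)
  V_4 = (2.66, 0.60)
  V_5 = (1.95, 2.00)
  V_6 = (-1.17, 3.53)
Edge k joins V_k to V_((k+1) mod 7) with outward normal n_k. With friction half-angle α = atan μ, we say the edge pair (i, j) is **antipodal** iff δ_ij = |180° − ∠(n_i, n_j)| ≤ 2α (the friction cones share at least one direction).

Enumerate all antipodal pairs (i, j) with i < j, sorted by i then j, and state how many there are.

count = 11; pairs: (0,2), (0,3), (0,4), (0,5), (1,3), (1,4), (1,5), (2,5), (2,6), (3,6), (4,6)

α = atan 0.8 = 38.66°;  2α = 77.32°
n_0 = (-0.9977, +0.0673)
n_1 = (-0.8995, -0.4369)
n_2 = (+0.2648, -0.9643)
n_3 = (+0.9942, +0.1076)
n_4 = (+0.8919, +0.4523)
n_5 = (+0.4403, +0.8979)
n_6 = (-0.7202, +0.6938)
  (0,1): δ = 150.23°  ·
  (0,2): δ = 70.78°  ✓
  (0,3): δ = 10.04°  ✓
  (0,4): δ = 30.75°  ✓
  (0,5): δ = 67.74°  ✓
  (0,6): δ = 139.93°  ·
  (1,2): δ = 100.55°  ·
  (1,3): δ = 19.73°  ✓
  (1,4): δ = 0.99°  ✓
  (1,5): δ = 37.97°  ✓
  (1,6): δ = 110.16°  ·
  (2,3): δ = 99.18°  ·
  (2,4): δ = 78.46°  ·
  (2,5): δ = 41.48°  ✓
  (2,6): δ = 30.71°  ✓
  (3,4): δ = 159.29°  ·
  (3,5): δ = 122.30°  ·
  (3,6): δ = 50.11°  ✓
  (4,5): δ = 143.01°  ·
  (4,6): δ = 70.82°  ✓
  (5,6): δ = 107.81°  ·
antipodal pairs: 11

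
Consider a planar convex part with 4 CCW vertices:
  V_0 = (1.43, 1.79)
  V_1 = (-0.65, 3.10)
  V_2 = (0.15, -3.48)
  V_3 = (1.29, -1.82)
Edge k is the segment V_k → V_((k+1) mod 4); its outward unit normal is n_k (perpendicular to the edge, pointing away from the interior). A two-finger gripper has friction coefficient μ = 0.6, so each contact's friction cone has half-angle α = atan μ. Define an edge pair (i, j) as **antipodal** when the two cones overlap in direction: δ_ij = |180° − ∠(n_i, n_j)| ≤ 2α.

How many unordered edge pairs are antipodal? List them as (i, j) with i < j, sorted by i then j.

α = atan 0.6 = 30.96°;  2α = 61.93°
n_0 = (+0.5329, +0.8462)
n_1 = (-0.9927, -0.1207)
n_2 = (+0.8243, -0.5661)
n_3 = (+0.9992, -0.0388)
  (0,1): δ = 50.86°  ✓
  (0,2): δ = 87.72°  ·
  (0,3): δ = 119.98°  ·
  (1,2): δ = 41.41°  ✓
  (1,3): δ = 9.15°  ✓
  (2,3): δ = 147.74°  ·
antipodal pairs: 3

count = 3; pairs: (0,1), (1,2), (1,3)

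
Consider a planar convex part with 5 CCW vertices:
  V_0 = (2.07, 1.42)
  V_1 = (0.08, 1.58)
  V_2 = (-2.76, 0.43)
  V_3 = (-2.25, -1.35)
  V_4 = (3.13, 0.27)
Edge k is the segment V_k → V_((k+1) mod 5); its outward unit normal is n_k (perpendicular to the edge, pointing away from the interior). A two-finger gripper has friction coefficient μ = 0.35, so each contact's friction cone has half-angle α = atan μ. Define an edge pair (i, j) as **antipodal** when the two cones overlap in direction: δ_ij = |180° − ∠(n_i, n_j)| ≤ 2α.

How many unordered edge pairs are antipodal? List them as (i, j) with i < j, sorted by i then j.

count = 3; pairs: (0,3), (1,3), (2,4)

α = atan 0.35 = 19.29°;  2α = 38.58°
n_0 = (+0.0801, +0.9968)
n_1 = (-0.3753, +0.9269)
n_2 = (-0.9613, -0.2754)
n_3 = (+0.2883, -0.9575)
n_4 = (+0.7353, +0.6777)
  (0,1): δ = 153.36°  ·
  (0,2): δ = 69.42°  ·
  (0,3): δ = 21.35°  ✓
  (0,4): δ = 137.26°  ·
  (1,2): δ = 96.06°  ·
  (1,3): δ = 5.29°  ✓
  (1,4): δ = 110.62°  ·
  (2,3): δ = 89.23°  ·
  (2,4): δ = 26.68°  ✓
  (3,4): δ = 64.09°  ·
antipodal pairs: 3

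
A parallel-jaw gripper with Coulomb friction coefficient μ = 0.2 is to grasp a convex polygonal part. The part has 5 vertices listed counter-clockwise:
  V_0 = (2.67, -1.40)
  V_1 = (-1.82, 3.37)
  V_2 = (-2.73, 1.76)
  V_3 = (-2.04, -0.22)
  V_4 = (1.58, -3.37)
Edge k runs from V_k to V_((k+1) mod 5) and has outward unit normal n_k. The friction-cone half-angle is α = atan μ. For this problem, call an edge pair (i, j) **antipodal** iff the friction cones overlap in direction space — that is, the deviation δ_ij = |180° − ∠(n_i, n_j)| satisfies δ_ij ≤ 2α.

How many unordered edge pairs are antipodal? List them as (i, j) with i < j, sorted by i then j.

count = 2; pairs: (0,3), (1,4)

α = atan 0.2 = 11.31°;  2α = 22.62°
n_0 = (+0.7282, +0.6854)
n_1 = (-0.8706, +0.4921)
n_2 = (-0.9443, -0.3291)
n_3 = (-0.6564, -0.7544)
n_4 = (+0.8750, -0.4841)
  (0,1): δ = 72.74°  ·
  (0,2): δ = 24.06°  ·
  (0,3): δ = 5.70°  ✓
  (0,4): δ = 107.78°  ·
  (1,2): δ = 131.31°  ·
  (1,3): δ = 101.55°  ·
  (1,4): δ = 0.52°  ✓
  (2,3): δ = 150.24°  ·
  (2,4): δ = 48.17°  ·
  (3,4): δ = 77.93°  ·
antipodal pairs: 2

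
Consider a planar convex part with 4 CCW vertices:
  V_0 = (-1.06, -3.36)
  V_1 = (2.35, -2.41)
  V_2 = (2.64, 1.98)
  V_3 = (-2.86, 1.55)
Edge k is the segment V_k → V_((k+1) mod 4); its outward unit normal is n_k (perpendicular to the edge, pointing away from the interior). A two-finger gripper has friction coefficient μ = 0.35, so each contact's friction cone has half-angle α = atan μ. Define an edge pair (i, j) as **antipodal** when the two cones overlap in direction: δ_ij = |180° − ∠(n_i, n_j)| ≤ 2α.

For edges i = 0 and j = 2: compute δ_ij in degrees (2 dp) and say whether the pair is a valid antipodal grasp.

α = atan 0.35 = 19.29°;  2α = 38.58°
edge 0: e_0 = (+3.41, +0.95);  n_0 = (+0.2684, -0.9633)
edge 2: e_2 = (-5.50, -0.43);  n_2 = (-0.0779, +0.9970)
∠(n_0, n_2) = 168.90°
δ = |180° − 168.90°| = 11.10°
11.10° ≤ 2α = 38.58°  →  valid

δ = 11.10°, valid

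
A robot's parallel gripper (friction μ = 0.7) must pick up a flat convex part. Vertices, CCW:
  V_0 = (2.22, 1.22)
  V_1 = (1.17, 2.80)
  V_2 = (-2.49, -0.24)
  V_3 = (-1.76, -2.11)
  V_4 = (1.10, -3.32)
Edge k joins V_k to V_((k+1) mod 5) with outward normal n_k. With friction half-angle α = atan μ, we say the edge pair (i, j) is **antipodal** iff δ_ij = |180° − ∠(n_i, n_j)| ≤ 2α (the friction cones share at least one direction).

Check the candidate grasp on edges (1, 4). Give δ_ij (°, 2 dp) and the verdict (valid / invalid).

α = atan 0.7 = 34.99°;  2α = 69.98°
edge 1: e_1 = (-3.66, -3.04);  n_1 = (-0.6389, +0.7693)
edge 4: e_4 = (+1.12, +4.54);  n_4 = (+0.9709, -0.2395)
∠(n_1, n_4) = 143.57°
δ = |180° − 143.57°| = 36.43°
36.43° ≤ 2α = 69.98°  →  valid

δ = 36.43°, valid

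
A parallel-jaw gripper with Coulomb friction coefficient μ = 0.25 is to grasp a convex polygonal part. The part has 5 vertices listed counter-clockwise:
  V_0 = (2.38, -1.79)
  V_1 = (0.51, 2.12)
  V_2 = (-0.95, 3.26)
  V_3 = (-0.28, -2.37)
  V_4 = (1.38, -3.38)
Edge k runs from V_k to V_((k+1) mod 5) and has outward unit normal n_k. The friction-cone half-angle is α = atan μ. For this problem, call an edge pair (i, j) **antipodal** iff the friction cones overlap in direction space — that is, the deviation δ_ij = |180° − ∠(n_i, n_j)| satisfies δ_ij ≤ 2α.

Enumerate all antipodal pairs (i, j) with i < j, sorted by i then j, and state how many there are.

count = 2; pairs: (0,2), (1,3)

α = atan 0.25 = 14.04°;  2α = 28.07°
n_0 = (+0.9021, +0.4315)
n_1 = (+0.6154, +0.7882)
n_2 = (-0.9930, -0.1182)
n_3 = (-0.5198, -0.8543)
n_4 = (+0.8465, -0.5324)
  (0,1): δ = 153.54°  ·
  (0,2): δ = 18.77°  ✓
  (0,3): δ = 33.12°  ·
  (0,4): δ = 122.27°  ·
  (1,2): δ = 45.23°  ·
  (1,3): δ = 6.67°  ✓
  (1,4): δ = 95.82°  ·
  (2,3): δ = 128.10°  ·
  (2,4): δ = 38.95°  ·
  (3,4): δ = 90.85°  ·
antipodal pairs: 2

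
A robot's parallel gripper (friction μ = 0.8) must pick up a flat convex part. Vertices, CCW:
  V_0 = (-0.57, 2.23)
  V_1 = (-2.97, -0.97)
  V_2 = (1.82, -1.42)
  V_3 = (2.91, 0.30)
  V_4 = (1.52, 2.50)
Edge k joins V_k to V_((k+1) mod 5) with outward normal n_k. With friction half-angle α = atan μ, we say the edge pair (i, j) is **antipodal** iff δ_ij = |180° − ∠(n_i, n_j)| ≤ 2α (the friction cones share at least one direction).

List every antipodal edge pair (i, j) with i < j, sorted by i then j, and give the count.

α = atan 0.8 = 38.66°;  2α = 77.32°
n_0 = (-0.8000, +0.6000)
n_1 = (-0.0935, -0.9956)
n_2 = (+0.8447, -0.5353)
n_3 = (+0.8454, +0.5341)
n_4 = (-0.1281, +0.9918)
  (0,1): δ = 58.50°  ✓
  (0,2): δ = 4.51°  ✓
  (0,3): δ = 69.16°  ✓
  (0,4): δ = 134.23°  ·
  (1,2): δ = 117.00°  ·
  (1,3): δ = 52.35°  ✓
  (1,4): δ = 12.73°  ✓
  (2,3): δ = 115.35°  ·
  (2,4): δ = 50.28°  ✓
  (3,4): δ = 114.92°  ·
antipodal pairs: 6

count = 6; pairs: (0,1), (0,2), (0,3), (1,3), (1,4), (2,4)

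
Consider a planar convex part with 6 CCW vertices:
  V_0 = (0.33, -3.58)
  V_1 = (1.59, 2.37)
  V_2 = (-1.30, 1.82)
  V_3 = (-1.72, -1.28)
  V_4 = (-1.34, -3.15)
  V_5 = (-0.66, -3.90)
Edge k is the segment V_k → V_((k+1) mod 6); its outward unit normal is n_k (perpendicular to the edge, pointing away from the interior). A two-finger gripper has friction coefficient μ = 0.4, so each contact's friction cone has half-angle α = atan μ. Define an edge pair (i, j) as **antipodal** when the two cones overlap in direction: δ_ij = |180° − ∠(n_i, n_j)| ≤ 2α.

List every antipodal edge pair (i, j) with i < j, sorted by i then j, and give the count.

count = 3; pairs: (0,2), (0,3), (1,5)

α = atan 0.4 = 21.80°;  2α = 43.60°
n_0 = (+0.9783, -0.2072)
n_1 = (-0.1870, +0.9824)
n_2 = (-0.9909, +0.1343)
n_3 = (-0.9800, -0.1991)
n_4 = (-0.7408, -0.6717)
n_5 = (+0.3076, -0.9515)
  (0,1): δ = 67.27°  ·
  (0,2): δ = 4.24°  ✓
  (0,3): δ = 23.44°  ✓
  (0,4): δ = 54.15°  ·
  (0,5): δ = 119.87°  ·
  (1,2): δ = 108.49°  ·
  (1,3): δ = 89.29°  ·
  (1,4): δ = 58.58°  ·
  (1,5): δ = 7.14°  ✓
  (2,3): δ = 160.80°  ·
  (2,4): δ = 130.09°  ·
  (2,5): δ = 64.37°  ·
  (3,4): δ = 149.29°  ·
  (3,5): δ = 83.57°  ·
  (4,5): δ = 114.29°  ·
antipodal pairs: 3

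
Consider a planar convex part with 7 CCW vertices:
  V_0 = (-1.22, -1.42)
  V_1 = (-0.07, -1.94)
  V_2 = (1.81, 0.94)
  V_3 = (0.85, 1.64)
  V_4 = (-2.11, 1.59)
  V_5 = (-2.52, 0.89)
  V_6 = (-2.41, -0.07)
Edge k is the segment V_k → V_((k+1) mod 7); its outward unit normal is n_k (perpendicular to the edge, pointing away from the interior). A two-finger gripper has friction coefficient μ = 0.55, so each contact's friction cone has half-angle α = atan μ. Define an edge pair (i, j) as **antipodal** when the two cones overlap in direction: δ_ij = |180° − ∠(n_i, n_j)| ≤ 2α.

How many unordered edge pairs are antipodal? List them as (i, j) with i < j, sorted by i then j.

count = 8; pairs: (0,2), (0,3), (1,3), (1,4), (1,5), (2,5), (2,6), (3,6)

α = atan 0.55 = 28.81°;  2α = 57.62°
n_0 = (-0.4120, -0.9112)
n_1 = (+0.8374, -0.5466)
n_2 = (+0.5892, +0.8080)
n_3 = (-0.0169, +0.9999)
n_4 = (-0.8629, +0.5054)
n_5 = (-0.9935, -0.1138)
n_6 = (-0.7502, -0.6613)
  (0,1): δ = 98.80°  ·
  (0,2): δ = 11.77°  ✓
  (0,3): δ = 25.30°  ✓
  (0,4): δ = 83.97°  ·
  (0,5): δ = 120.87°  ·
  (0,6): δ = 155.73°  ·
  (1,2): δ = 92.96°  ·
  (1,3): δ = 55.90°  ✓
  (1,4): δ = 2.78°  ✓
  (1,5): δ = 39.67°  ✓
  (1,6): δ = 74.53°  ·
  (2,3): δ = 142.93°  ·
  (2,4): δ = 84.26°  ·
  (2,5): δ = 47.37°  ✓
  (2,6): δ = 12.51°  ✓
  (3,4): δ = 121.33°  ·
  (3,5): δ = 84.43°  ·
  (3,6): δ = 49.57°  ✓
  (4,5): δ = 143.11°  ·
  (4,6): δ = 108.25°  ·
  (5,6): δ = 145.14°  ·
antipodal pairs: 8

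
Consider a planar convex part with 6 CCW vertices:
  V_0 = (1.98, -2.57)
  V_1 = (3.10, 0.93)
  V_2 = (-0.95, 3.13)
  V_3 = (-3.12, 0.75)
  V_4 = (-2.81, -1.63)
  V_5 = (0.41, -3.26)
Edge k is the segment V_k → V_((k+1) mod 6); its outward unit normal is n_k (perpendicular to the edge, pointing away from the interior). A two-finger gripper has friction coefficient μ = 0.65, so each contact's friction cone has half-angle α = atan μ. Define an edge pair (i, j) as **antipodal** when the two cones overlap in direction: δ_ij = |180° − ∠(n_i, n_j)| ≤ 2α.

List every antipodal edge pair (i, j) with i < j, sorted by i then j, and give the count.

α = atan 0.65 = 33.02°;  2α = 66.05°
n_0 = (+0.9524, -0.3048)
n_1 = (+0.4773, +0.8787)
n_2 = (-0.7390, +0.6738)
n_3 = (-0.9916, -0.1292)
n_4 = (-0.4516, -0.8922)
n_5 = (+0.4023, -0.9155)
  (0,1): δ = 100.77°  ·
  (0,2): δ = 24.61°  ✓
  (0,3): δ = 25.17°  ✓
  (0,4): δ = 80.90°  ·
  (0,5): δ = 131.47°  ·
  (1,2): δ = 103.85°  ·
  (1,3): δ = 54.07°  ✓
  (1,4): δ = 1.66°  ✓
  (1,5): δ = 52.24°  ✓
  (2,3): δ = 130.22°  ·
  (2,4): δ = 74.49°  ·
  (2,5): δ = 23.92°  ✓
  (3,4): δ = 124.27°  ·
  (3,5): δ = 73.70°  ·
  (4,5): δ = 129.43°  ·
antipodal pairs: 6

count = 6; pairs: (0,2), (0,3), (1,3), (1,4), (1,5), (2,5)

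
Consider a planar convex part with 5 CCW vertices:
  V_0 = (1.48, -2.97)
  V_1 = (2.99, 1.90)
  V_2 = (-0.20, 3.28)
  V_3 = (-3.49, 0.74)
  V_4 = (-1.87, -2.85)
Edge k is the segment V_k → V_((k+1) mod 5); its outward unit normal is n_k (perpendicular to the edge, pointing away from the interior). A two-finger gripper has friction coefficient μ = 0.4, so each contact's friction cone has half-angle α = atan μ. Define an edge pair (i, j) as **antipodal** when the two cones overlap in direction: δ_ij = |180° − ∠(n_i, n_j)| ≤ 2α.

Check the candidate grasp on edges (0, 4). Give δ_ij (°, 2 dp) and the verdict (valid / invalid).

α = atan 0.4 = 21.80°;  2α = 43.60°
edge 0: e_0 = (+1.51, +4.87);  n_0 = (+0.9551, -0.2962)
edge 4: e_4 = (+3.35, -0.12);  n_4 = (-0.0358, -0.9994)
∠(n_0, n_4) = 74.82°
δ = |180° − 74.82°| = 105.18°
105.18° > 2α = 43.60°  →  invalid

δ = 105.18°, invalid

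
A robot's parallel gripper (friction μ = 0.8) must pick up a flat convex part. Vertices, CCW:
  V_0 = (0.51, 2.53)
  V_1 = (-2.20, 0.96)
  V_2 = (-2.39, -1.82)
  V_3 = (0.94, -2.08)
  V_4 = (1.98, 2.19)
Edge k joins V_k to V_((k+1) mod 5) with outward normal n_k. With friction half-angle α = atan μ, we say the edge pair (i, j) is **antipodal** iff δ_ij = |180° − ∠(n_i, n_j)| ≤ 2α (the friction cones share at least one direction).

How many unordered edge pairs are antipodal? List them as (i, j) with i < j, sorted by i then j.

count = 4; pairs: (0,2), (0,3), (1,3), (2,4)

α = atan 0.8 = 38.66°;  2α = 77.32°
n_0 = (-0.5013, +0.8653)
n_1 = (-0.9977, +0.0682)
n_2 = (-0.0778, -0.9970)
n_3 = (+0.9716, -0.2366)
n_4 = (+0.2253, +0.9743)
  (0,1): δ = 124.00°  ·
  (0,2): δ = 34.55°  ✓
  (0,3): δ = 46.23°  ✓
  (0,4): δ = 136.89°  ·
  (1,2): δ = 90.55°  ·
  (1,3): δ = 9.78°  ✓
  (1,4): δ = 80.89°  ·
  (2,3): δ = 99.22°  ·
  (2,4): δ = 8.56°  ✓
  (3,4): δ = 89.33°  ·
antipodal pairs: 4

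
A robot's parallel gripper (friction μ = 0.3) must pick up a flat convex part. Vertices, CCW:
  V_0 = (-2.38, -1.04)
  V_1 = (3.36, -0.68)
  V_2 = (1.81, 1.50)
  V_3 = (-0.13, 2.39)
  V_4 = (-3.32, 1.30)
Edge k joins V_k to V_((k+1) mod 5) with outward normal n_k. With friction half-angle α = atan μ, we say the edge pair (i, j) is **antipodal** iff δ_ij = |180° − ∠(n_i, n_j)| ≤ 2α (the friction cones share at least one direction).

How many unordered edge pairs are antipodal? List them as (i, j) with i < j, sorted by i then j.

α = atan 0.3 = 16.70°;  2α = 33.40°
n_0 = (+0.0626, -0.9980)
n_1 = (+0.8150, +0.5795)
n_2 = (+0.4170, +0.9089)
n_3 = (-0.3233, +0.9463)
n_4 = (-0.9279, -0.3728)
  (0,1): δ = 58.18°  ·
  (0,2): δ = 28.23°  ✓
  (0,3): δ = 15.28°  ✓
  (0,4): δ = 108.30°  ·
  (1,2): δ = 150.06°  ·
  (1,3): δ = 106.55°  ·
  (1,4): δ = 13.53°  ✓
  (2,3): δ = 136.49°  ·
  (2,4): δ = 43.47°  ·
  (3,4): δ = 86.98°  ·
antipodal pairs: 3

count = 3; pairs: (0,2), (0,3), (1,4)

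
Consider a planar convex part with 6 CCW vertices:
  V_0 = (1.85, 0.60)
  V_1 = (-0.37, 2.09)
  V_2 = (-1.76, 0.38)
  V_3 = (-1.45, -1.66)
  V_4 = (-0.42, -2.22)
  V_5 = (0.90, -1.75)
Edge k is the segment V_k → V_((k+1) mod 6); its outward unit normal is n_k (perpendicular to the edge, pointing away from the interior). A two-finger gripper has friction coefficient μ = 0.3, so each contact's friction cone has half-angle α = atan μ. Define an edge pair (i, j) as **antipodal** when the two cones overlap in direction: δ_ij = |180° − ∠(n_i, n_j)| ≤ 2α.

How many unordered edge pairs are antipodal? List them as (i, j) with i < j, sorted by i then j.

count = 4; pairs: (0,3), (1,4), (1,5), (2,5)

α = atan 0.3 = 16.70°;  2α = 33.40°
n_0 = (+0.5573, +0.8303)
n_1 = (-0.7760, +0.6308)
n_2 = (-0.9887, -0.1502)
n_3 = (-0.4777, -0.8785)
n_4 = (+0.3354, -0.9421)
n_5 = (+0.9271, -0.3748)
  (0,1): δ = 95.24°  ·
  (0,2): δ = 47.49°  ·
  (0,3): δ = 5.34°  ✓
  (0,4): δ = 53.47°  ·
  (0,5): δ = 101.86°  ·
  (1,2): δ = 132.25°  ·
  (1,3): δ = 79.43°  ·
  (1,4): δ = 31.29°  ✓
  (1,5): δ = 17.10°  ✓
  (2,3): δ = 127.17°  ·
  (2,4): δ = 79.04°  ·
  (2,5): δ = 30.65°  ✓
  (3,4): δ = 131.87°  ·
  (3,5): δ = 83.48°  ·
  (4,5): δ = 131.61°  ·
antipodal pairs: 4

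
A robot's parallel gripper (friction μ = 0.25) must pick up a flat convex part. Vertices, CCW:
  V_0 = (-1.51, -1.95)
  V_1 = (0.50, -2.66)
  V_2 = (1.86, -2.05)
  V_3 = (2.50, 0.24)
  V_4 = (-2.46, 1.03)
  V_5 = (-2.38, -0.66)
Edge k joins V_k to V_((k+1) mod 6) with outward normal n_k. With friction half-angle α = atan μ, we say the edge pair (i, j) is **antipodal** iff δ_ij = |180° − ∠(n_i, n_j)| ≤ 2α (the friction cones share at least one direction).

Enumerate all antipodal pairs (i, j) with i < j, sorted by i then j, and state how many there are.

count = 2; pairs: (0,3), (2,4)

α = atan 0.25 = 14.04°;  2α = 28.07°
n_0 = (-0.3331, -0.9429)
n_1 = (+0.4092, -0.9124)
n_2 = (+0.9631, -0.2692)
n_3 = (+0.1573, +0.9876)
n_4 = (-0.9989, -0.0473)
n_5 = (-0.8291, -0.5591)
  (0,1): δ = 136.39°  ·
  (0,2): δ = 86.16°  ·
  (0,3): δ = 10.41°  ✓
  (0,4): δ = 112.17°  ·
  (0,5): δ = 143.45°  ·
  (1,2): δ = 129.77°  ·
  (1,3): δ = 33.21°  ·
  (1,4): δ = 68.55°  ·
  (1,5): δ = 99.84°  ·
  (2,3): δ = 83.44°  ·
  (2,4): δ = 18.32°  ✓
  (2,5): δ = 49.61°  ·
  (3,4): δ = 78.24°  ·
  (3,5): δ = 46.95°  ·
  (4,5): δ = 148.71°  ·
antipodal pairs: 2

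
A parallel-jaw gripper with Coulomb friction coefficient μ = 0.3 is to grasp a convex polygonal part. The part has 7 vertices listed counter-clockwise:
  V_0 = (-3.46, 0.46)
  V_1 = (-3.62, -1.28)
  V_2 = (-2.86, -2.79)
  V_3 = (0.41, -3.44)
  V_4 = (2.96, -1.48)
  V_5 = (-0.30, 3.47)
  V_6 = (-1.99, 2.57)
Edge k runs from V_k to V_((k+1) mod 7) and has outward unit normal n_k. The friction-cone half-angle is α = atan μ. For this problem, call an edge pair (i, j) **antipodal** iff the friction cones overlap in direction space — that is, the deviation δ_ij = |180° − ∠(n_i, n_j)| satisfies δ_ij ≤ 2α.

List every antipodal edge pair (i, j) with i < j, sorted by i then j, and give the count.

count = 3; pairs: (1,4), (3,5), (3,6)

α = atan 0.3 = 16.70°;  2α = 33.40°
n_0 = (-0.9958, +0.0916)
n_1 = (-0.8932, -0.4496)
n_2 = (-0.1950, -0.9808)
n_3 = (+0.6094, -0.7929)
n_4 = (+0.8352, +0.5500)
n_5 = (-0.4700, +0.8826)
n_6 = (-0.8205, +0.5716)
  (0,1): δ = 148.03°  ·
  (0,2): δ = 95.99°  ·
  (0,3): δ = 47.20°  ·
  (0,4): δ = 38.62°  ·
  (0,5): δ = 123.29°  ·
  (0,6): δ = 150.39°  ·
  (1,2): δ = 127.96°  ·
  (1,3): δ = 79.17°  ·
  (1,4): δ = 6.65°  ✓
  (1,5): δ = 91.32°  ·
  (1,6): δ = 118.42°  ·
  (2,3): δ = 131.21°  ·
  (2,4): δ = 45.39°  ·
  (2,5): δ = 39.28°  ·
  (2,6): δ = 66.38°  ·
  (3,4): δ = 94.18°  ·
  (3,5): δ = 9.51°  ✓
  (3,6): δ = 17.59°  ✓
  (4,5): δ = 95.33°  ·
  (4,6): δ = 68.23°  ·
  (5,6): δ = 152.90°  ·
antipodal pairs: 3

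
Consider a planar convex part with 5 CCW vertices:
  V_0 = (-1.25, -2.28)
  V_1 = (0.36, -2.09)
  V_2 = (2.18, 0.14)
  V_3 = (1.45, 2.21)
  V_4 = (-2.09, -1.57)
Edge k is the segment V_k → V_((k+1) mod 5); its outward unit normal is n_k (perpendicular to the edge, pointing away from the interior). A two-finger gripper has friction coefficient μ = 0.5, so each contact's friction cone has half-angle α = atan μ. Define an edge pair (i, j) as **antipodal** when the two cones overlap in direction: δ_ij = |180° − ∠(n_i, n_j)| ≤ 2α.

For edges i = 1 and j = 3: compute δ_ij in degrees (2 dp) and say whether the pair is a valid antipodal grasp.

α = atan 0.5 = 26.57°;  2α = 53.13°
edge 1: e_1 = (+1.82, +2.23);  n_1 = (+0.7747, -0.6323)
edge 3: e_3 = (-3.54, -3.78);  n_3 = (-0.7299, +0.6836)
∠(n_1, n_3) = 176.10°
δ = |180° − 176.10°| = 3.90°
3.90° ≤ 2α = 53.13°  →  valid

δ = 3.90°, valid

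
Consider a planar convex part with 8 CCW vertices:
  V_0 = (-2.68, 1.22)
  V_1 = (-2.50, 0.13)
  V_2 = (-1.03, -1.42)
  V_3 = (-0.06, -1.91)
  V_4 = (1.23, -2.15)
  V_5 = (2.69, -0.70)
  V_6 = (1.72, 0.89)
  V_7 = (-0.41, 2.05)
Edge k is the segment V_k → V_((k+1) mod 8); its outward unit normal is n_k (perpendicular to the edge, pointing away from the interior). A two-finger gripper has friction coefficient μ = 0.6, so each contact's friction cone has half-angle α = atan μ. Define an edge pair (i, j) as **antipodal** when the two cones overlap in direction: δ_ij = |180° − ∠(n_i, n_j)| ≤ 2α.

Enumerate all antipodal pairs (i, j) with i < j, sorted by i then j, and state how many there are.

α = atan 0.6 = 30.96°;  2α = 61.93°
n_0 = (-0.9866, -0.1629)
n_1 = (-0.7256, -0.6881)
n_2 = (-0.4509, -0.8926)
n_3 = (-0.1829, -0.9831)
n_4 = (+0.7047, -0.7095)
n_5 = (+0.8537, +0.5208)
n_6 = (+0.4783, +0.8782)
n_7 = (-0.3434, +0.9392)
  (0,1): δ = 145.89°  ·
  (0,2): δ = 126.18°  ·
  (0,3): δ = 109.92°  ·
  (0,4): δ = 54.57°  ✓
  (0,5): δ = 22.01°  ✓
  (0,6): δ = 52.05°  ✓
  (0,7): δ = 100.71°  ·
  (1,2): δ = 160.28°  ·
  (1,3): δ = 144.02°  ·
  (1,4): δ = 88.68°  ·
  (1,5): δ = 12.10°  ✓
  (1,6): δ = 17.94°  ✓
  (1,7): δ = 66.60°  ·
  (2,3): δ = 163.74°  ·
  (2,4): δ = 108.40°  ·
  (2,5): δ = 31.81°  ✓
  (2,6): δ = 1.77°  ✓
  (2,7): δ = 46.89°  ✓
  (3,4): δ = 124.66°  ·
  (3,5): δ = 48.07°  ✓
  (3,6): δ = 18.03°  ✓
  (3,7): δ = 30.62°  ✓
  (4,5): δ = 103.42°  ·
  (4,6): δ = 73.38°  ·
  (4,7): δ = 24.72°  ✓
  (5,6): δ = 149.96°  ·
  (5,7): δ = 101.30°  ·
  (6,7): δ = 131.34°  ·
antipodal pairs: 12

count = 12; pairs: (0,4), (0,5), (0,6), (1,5), (1,6), (2,5), (2,6), (2,7), (3,5), (3,6), (3,7), (4,7)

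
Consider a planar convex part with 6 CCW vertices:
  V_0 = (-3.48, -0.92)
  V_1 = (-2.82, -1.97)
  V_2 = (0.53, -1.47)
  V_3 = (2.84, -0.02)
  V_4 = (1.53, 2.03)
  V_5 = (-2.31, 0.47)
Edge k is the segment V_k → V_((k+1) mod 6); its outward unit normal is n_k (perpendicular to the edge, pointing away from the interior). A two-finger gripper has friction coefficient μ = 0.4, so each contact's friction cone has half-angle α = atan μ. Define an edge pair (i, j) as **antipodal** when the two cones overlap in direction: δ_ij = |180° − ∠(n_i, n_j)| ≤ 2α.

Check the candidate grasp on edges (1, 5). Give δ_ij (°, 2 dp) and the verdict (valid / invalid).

δ = 41.42°, valid

α = atan 0.4 = 21.80°;  2α = 43.60°
edge 1: e_1 = (+3.35, +0.50);  n_1 = (+0.1476, -0.9890)
edge 5: e_5 = (-1.17, -1.39);  n_5 = (-0.7651, +0.6440)
∠(n_1, n_5) = 138.58°
δ = |180° − 138.58°| = 41.42°
41.42° ≤ 2α = 43.60°  →  valid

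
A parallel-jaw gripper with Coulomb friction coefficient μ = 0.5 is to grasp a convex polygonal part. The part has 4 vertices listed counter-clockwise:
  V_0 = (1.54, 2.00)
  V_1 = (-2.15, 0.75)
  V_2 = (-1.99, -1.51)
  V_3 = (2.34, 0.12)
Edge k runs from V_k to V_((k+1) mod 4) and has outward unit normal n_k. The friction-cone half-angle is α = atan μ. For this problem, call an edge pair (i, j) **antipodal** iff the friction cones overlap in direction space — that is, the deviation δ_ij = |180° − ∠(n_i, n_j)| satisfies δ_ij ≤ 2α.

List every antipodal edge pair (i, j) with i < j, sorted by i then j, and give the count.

α = atan 0.5 = 26.57°;  2α = 53.13°
n_0 = (-0.3208, +0.9471)
n_1 = (-0.9975, -0.0706)
n_2 = (+0.3523, -0.9359)
n_3 = (+0.9202, +0.3916)
  (0,1): δ = 104.66°  ·
  (0,2): δ = 1.91°  ✓
  (0,3): δ = 94.34°  ·
  (1,2): δ = 73.42°  ·
  (1,3): δ = 19.00°  ✓
  (2,3): δ = 87.58°  ·
antipodal pairs: 2

count = 2; pairs: (0,2), (1,3)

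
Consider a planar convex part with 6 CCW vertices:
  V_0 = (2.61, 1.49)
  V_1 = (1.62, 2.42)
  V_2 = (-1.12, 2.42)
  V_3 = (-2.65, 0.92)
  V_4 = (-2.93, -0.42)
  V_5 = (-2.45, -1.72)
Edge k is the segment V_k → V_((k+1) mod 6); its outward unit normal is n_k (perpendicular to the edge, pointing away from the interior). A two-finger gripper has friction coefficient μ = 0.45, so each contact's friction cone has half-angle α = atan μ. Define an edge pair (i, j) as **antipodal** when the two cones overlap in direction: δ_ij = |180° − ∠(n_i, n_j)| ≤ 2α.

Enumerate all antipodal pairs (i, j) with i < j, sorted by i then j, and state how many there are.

α = atan 0.45 = 24.23°;  2α = 48.46°
n_0 = (+0.6847, +0.7288)
n_1 = (+0.0000, +1.0000)
n_2 = (-0.7001, +0.7141)
n_3 = (-0.9789, +0.2045)
n_4 = (-0.9381, -0.3464)
n_5 = (+0.5357, -0.8444)
  (0,1): δ = 136.79°  ·
  (0,2): δ = 92.36°  ·
  (0,3): δ = 58.59°  ·
  (0,4): δ = 26.52°  ✓
  (0,5): δ = 75.60°  ·
  (1,2): δ = 135.57°  ·
  (1,3): δ = 101.80°  ·
  (1,4): δ = 69.73°  ·
  (1,5): δ = 32.39°  ✓
  (2,3): δ = 146.24°  ·
  (2,4): δ = 114.17°  ·
  (2,5): δ = 12.04°  ✓
  (3,4): δ = 147.93°  ·
  (3,5): δ = 45.81°  ✓
  (4,5): δ = 77.88°  ·
antipodal pairs: 4

count = 4; pairs: (0,4), (1,5), (2,5), (3,5)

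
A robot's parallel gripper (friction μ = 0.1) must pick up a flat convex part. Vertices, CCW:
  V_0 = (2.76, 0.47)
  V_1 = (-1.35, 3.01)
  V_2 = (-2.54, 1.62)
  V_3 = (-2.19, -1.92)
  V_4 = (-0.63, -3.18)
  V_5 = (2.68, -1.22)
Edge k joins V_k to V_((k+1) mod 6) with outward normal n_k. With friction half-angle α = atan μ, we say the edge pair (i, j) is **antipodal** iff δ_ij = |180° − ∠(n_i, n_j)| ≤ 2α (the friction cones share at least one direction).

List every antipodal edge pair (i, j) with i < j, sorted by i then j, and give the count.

count = 2; pairs: (0,3), (2,5)

α = atan 0.1 = 5.71°;  2α = 11.42°
n_0 = (+0.5257, +0.8507)
n_1 = (-0.7596, +0.6503)
n_2 = (-0.9951, -0.0984)
n_3 = (-0.6283, -0.7779)
n_4 = (+0.5095, -0.8605)
n_5 = (+0.9989, -0.0473)
  (0,1): δ = 98.85°  ·
  (0,2): δ = 52.64°  ·
  (0,3): δ = 7.21°  ✓
  (0,4): δ = 62.35°  ·
  (0,5): δ = 119.01°  ·
  (1,2): δ = 133.79°  ·
  (1,3): δ = 88.36°  ·
  (1,4): δ = 18.80°  ·
  (1,5): δ = 37.86°  ·
  (2,3): δ = 134.57°  ·
  (2,4): δ = 65.01°  ·
  (2,5): δ = 8.36°  ✓
  (3,4): δ = 110.44°  ·
  (3,5): δ = 53.78°  ·
  (4,5): δ = 123.34°  ·
antipodal pairs: 2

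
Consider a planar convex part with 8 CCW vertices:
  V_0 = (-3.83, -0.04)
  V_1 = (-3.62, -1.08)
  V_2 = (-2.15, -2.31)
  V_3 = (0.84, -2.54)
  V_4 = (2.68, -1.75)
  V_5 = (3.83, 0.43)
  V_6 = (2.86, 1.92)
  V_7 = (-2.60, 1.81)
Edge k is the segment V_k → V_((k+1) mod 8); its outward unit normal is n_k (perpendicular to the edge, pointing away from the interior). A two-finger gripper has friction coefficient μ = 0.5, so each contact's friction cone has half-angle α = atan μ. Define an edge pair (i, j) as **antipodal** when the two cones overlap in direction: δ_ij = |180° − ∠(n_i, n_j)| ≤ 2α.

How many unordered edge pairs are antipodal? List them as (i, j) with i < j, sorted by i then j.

count = 9; pairs: (0,4), (0,5), (1,5), (1,6), (2,5), (2,6), (3,6), (3,7), (4,7)

α = atan 0.5 = 26.57°;  2α = 53.13°
n_0 = (-0.9802, -0.1979)
n_1 = (-0.6417, -0.7669)
n_2 = (-0.0767, -0.9971)
n_3 = (+0.3945, -0.9189)
n_4 = (+0.8845, -0.4666)
n_5 = (+0.8381, +0.5456)
n_6 = (-0.0201, +0.9998)
n_7 = (-0.8327, +0.5537)
  (0,1): δ = 141.34°  ·
  (0,2): δ = 105.81°  ·
  (0,3): δ = 78.18°  ·
  (0,4): δ = 39.23°  ✓
  (0,5): δ = 21.65°  ✓
  (0,6): δ = 79.74°  ·
  (0,7): δ = 134.97°  ·
  (1,2): δ = 144.48°  ·
  (1,3): δ = 116.84°  ·
  (1,4): δ = 77.89°  ·
  (1,5): δ = 17.02°  ✓
  (1,6): δ = 41.07°  ✓
  (1,7): δ = 96.30°  ·
  (2,3): δ = 152.37°  ·
  (2,4): δ = 113.41°  ·
  (2,5): δ = 52.54°  ✓
  (2,6): δ = 5.55°  ✓
  (2,7): δ = 60.78°  ·
  (3,4): δ = 141.05°  ·
  (3,5): δ = 80.17°  ·
  (3,6): δ = 22.08°  ✓
  (3,7): δ = 33.15°  ✓
  (4,5): δ = 119.12°  ·
  (4,6): δ = 61.03°  ·
  (4,7): δ = 5.81°  ✓
  (5,6): δ = 121.91°  ·
  (5,7): δ = 66.68°  ·
  (6,7): δ = 124.77°  ·
antipodal pairs: 9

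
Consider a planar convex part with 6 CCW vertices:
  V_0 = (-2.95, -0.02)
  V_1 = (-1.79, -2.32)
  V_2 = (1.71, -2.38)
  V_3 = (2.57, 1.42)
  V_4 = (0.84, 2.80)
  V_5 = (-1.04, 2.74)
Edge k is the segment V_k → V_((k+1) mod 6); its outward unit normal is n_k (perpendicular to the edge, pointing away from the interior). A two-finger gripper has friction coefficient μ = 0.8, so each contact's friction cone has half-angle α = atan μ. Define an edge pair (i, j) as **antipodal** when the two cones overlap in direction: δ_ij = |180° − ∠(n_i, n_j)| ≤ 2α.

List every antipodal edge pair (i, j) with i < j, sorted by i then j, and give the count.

count = 8; pairs: (0,2), (0,3), (0,4), (1,3), (1,4), (1,5), (2,4), (2,5)

α = atan 0.8 = 38.66°;  2α = 77.32°
n_0 = (-0.8929, -0.4503)
n_1 = (-0.0171, -0.9999)
n_2 = (+0.9753, -0.2207)
n_3 = (+0.6236, +0.7817)
n_4 = (-0.0319, +0.9995)
n_5 = (-0.8223, +0.5691)
  (0,1): δ = 117.75°  ·
  (0,2): δ = 39.52°  ✓
  (0,3): δ = 24.66°  ✓
  (0,4): δ = 65.06°  ✓
  (0,5): δ = 118.55°  ·
  (1,2): δ = 101.77°  ·
  (1,3): δ = 37.60°  ✓
  (1,4): δ = 2.81°  ✓
  (1,5): δ = 56.30°  ✓
  (2,3): δ = 115.83°  ·
  (2,4): δ = 75.42°  ✓
  (2,5): δ = 21.93°  ✓
  (3,4): δ = 139.59°  ·
  (3,5): δ = 86.11°  ·
  (4,5): δ = 126.51°  ·
antipodal pairs: 8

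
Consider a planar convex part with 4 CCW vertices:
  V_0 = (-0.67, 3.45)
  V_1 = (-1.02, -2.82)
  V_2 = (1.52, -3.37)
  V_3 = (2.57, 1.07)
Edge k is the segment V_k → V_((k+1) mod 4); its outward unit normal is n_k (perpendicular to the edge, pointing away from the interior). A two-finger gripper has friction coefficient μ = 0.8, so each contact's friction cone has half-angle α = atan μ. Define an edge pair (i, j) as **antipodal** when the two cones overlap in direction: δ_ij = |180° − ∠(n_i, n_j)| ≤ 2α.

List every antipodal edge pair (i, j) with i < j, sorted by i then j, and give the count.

α = atan 0.8 = 38.66°;  2α = 77.32°
n_0 = (-0.9984, +0.0557)
n_1 = (-0.2116, -0.9773)
n_2 = (+0.9732, -0.2301)
n_3 = (+0.5920, +0.8059)
  (0,1): δ = 99.02°  ·
  (0,2): δ = 10.11°  ✓
  (0,3): δ = 56.90°  ✓
  (1,2): δ = 91.09°  ·
  (1,3): δ = 24.08°  ✓
  (2,3): δ = 112.99°  ·
antipodal pairs: 3

count = 3; pairs: (0,2), (0,3), (1,3)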